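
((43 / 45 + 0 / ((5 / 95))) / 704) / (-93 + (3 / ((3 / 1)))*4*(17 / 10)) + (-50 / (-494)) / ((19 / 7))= 477691001 / 12815719488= 0.04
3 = 3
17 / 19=0.89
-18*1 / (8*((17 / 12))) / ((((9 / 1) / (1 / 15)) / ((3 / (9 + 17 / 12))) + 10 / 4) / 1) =-108 / 32045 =-0.00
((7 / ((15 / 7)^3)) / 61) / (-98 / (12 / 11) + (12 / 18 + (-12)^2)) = 686 / 3225375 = 0.00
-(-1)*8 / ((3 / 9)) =24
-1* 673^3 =-304821217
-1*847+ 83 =-764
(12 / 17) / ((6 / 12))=24 / 17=1.41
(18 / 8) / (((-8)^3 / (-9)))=81 / 2048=0.04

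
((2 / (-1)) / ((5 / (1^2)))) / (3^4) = -2 / 405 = -0.00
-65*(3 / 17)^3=-1755 / 4913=-0.36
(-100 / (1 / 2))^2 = 40000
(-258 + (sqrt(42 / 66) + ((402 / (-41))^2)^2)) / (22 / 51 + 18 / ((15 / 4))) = 255 * sqrt(77) / 14674 + 3236817825945 / 1884782587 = 1717.50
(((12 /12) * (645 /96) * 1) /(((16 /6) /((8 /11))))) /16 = 645 /5632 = 0.11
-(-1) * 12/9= 4/3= 1.33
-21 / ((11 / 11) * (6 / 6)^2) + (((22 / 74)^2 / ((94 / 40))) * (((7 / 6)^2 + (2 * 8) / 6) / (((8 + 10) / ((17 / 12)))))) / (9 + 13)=-5253341689 / 250165584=-21.00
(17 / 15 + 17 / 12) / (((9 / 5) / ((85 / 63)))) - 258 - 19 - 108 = -289615 / 756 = -383.09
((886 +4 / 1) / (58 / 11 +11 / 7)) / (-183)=-0.71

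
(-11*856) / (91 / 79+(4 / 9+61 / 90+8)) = -66947760 / 73049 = -916.48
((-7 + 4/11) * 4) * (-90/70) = 34.13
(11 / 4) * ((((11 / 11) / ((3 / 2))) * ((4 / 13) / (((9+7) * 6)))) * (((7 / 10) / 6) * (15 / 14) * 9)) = 11 / 1664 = 0.01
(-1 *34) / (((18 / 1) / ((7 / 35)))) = -0.38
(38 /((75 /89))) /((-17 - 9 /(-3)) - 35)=-3382 /3675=-0.92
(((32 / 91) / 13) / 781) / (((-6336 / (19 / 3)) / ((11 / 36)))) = -19 / 1796106312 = -0.00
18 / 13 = 1.38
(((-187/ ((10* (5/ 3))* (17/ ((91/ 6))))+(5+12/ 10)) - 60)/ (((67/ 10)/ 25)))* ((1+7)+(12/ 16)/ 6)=-2073825/ 1072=-1934.54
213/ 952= 0.22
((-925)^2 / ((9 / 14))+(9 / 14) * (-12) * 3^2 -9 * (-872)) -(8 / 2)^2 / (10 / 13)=421699948 / 315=1338729.99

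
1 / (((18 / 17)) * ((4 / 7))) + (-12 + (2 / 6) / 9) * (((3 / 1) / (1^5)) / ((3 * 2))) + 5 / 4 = -665 / 216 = -3.08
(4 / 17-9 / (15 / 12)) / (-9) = 0.77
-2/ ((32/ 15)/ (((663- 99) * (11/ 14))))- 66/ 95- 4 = -2235151/ 5320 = -420.14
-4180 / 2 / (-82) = 1045 / 41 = 25.49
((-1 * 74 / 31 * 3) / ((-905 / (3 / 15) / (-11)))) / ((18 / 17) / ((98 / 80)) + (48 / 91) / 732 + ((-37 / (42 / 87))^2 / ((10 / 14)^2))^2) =-0.00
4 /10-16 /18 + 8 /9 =2 /5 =0.40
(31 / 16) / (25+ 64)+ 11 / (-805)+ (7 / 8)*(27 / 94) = 6988791 / 26938520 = 0.26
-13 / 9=-1.44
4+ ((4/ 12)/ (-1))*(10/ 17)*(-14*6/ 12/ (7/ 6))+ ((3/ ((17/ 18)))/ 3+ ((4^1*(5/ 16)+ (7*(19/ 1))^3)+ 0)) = 159979825/ 68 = 2352644.49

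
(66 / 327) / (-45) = -22 / 4905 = -0.00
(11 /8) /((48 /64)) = 11 /6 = 1.83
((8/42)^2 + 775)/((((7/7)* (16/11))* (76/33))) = 2176669/9408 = 231.36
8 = 8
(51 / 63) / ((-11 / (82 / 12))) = -0.50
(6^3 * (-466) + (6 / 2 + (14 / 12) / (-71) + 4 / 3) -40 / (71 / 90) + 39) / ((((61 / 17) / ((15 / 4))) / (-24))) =10935063765 / 4331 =2524835.78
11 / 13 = 0.85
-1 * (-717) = 717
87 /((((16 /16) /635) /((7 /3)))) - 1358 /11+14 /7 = 1416619 /11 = 128783.55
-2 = -2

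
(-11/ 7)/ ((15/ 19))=-209/ 105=-1.99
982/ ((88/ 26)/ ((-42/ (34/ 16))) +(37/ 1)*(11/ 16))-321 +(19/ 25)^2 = -19420875832/ 68976875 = -281.56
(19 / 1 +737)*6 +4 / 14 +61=32181 / 7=4597.29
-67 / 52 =-1.29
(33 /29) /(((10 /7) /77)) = 61.33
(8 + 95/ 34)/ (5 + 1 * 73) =0.14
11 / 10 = 1.10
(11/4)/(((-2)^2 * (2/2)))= 11/16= 0.69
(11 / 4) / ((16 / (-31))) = -5.33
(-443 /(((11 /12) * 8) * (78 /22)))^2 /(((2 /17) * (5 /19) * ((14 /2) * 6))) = 63388427 /283920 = 223.26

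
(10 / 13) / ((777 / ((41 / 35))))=82 / 70707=0.00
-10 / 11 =-0.91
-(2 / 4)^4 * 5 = -5 / 16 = -0.31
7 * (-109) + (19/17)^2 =-220146/289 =-761.75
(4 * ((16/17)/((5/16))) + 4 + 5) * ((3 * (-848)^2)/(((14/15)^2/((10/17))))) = 434186006400/14161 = 30660688.26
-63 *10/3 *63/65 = -2646/13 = -203.54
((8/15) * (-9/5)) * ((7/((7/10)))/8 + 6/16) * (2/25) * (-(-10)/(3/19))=-7.90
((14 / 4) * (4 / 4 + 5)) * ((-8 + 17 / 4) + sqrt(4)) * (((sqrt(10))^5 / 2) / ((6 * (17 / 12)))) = -3675 * sqrt(10) / 17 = -683.61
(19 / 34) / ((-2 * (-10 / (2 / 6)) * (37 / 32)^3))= 77824 / 12916515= 0.01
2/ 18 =1/ 9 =0.11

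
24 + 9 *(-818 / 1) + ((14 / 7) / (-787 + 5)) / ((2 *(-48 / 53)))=-7338.00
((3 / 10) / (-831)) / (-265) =1 / 734050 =0.00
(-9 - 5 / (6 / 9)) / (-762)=11 / 508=0.02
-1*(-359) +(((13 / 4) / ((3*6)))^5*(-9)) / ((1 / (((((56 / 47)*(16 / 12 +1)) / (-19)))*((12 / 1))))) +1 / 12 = 2154370377421 / 5999588352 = 359.09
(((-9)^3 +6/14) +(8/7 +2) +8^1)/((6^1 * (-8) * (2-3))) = -14.95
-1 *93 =-93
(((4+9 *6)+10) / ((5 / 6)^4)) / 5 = 88128 / 3125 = 28.20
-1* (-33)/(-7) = -33/7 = -4.71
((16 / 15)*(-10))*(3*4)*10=-1280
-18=-18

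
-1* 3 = -3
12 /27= 4 /9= 0.44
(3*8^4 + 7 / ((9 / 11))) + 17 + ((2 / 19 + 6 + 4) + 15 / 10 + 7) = 12332.16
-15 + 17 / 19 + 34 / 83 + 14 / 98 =-149609 / 11039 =-13.55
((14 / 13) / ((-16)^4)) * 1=7 / 425984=0.00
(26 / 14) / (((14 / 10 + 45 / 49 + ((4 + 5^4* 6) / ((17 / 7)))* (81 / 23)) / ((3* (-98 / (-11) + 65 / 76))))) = 0.01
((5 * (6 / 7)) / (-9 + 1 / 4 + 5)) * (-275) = 2200 / 7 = 314.29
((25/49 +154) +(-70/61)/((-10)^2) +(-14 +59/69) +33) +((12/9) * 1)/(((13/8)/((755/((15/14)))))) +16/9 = 60672936217/80433990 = 754.32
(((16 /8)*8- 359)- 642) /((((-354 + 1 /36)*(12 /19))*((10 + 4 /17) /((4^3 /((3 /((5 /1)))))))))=45.92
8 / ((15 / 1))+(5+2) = 113 / 15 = 7.53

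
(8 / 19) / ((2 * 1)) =4 / 19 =0.21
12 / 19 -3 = -45 / 19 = -2.37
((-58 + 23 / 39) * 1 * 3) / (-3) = 2239 / 39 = 57.41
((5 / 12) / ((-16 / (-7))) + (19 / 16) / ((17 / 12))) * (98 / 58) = 1.72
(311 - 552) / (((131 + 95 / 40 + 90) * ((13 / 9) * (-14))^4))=-1581201 / 245086910614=-0.00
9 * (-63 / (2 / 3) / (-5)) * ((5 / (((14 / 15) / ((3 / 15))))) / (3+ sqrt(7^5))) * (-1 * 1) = 2187 / 67192 - 35721 * sqrt(7) / 67192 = -1.37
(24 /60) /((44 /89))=89 /110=0.81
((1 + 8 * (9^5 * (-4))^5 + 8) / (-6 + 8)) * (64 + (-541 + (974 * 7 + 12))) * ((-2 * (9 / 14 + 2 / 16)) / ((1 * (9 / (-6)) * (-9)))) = 178507916519808658407121670845669 / 84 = 2125094244283436409608591000000.00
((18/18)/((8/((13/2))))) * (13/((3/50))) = 4225/24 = 176.04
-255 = -255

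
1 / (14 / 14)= 1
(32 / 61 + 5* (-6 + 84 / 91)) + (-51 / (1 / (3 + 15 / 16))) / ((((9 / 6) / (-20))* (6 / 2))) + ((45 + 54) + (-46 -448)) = 749607 / 1586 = 472.64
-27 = -27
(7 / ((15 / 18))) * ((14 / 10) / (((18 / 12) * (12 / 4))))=196 / 75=2.61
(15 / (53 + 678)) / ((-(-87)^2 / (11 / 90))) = -11 / 33197634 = -0.00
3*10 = 30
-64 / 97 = -0.66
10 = 10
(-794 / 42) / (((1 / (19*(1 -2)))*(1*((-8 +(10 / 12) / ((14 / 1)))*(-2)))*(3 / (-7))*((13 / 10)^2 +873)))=-10560200 / 175025469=-0.06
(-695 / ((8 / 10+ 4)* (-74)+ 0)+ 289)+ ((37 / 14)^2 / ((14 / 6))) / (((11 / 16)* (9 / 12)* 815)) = 1589008742809 / 5461191120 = 290.96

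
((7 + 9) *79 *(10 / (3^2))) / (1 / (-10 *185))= -23384000 / 9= -2598222.22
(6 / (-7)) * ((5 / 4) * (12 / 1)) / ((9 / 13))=-130 / 7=-18.57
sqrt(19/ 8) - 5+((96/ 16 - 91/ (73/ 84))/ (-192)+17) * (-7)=-298071/ 2336+sqrt(38)/ 4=-126.06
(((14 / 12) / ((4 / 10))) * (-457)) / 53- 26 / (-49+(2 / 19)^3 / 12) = -15787033373 / 641260356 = -24.62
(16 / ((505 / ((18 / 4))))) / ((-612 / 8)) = -16 / 8585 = -0.00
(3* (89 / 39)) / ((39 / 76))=6764 / 507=13.34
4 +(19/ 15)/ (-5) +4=581/ 75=7.75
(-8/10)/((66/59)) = -118/165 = -0.72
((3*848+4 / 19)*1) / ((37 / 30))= 1450200 / 703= 2062.87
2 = 2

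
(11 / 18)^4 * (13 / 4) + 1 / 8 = 242821 / 419904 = 0.58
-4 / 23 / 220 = -1 / 1265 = -0.00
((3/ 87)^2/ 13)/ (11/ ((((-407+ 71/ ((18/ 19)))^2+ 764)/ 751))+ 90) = 35972065/ 35424695672262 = 0.00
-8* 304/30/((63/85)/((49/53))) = -144704/1431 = -101.12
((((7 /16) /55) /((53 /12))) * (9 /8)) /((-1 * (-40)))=0.00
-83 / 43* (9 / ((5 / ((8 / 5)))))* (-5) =5976 / 215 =27.80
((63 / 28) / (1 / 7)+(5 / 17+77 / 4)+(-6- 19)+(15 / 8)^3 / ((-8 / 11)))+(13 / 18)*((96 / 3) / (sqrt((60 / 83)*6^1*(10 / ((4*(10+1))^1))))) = 85675 / 69632+104*sqrt(913) / 135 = 24.51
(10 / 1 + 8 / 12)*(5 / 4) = 40 / 3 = 13.33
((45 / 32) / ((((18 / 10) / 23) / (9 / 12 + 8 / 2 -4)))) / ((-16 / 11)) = -18975 / 2048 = -9.27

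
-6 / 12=-1 / 2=-0.50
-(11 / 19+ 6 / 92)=-563 / 874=-0.64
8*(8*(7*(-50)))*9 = -201600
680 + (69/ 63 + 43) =15206/ 21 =724.10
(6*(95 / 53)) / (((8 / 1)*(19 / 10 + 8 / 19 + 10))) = 27075 / 248146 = 0.11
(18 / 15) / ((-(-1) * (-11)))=-6 / 55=-0.11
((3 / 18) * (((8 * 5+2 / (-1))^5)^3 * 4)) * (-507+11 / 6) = -1507786621830775231095406592 / 9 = -167531846870086136788378500.00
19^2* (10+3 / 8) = 29963 / 8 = 3745.38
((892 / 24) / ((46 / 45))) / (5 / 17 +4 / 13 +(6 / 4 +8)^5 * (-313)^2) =5913960 / 1233038933016161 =0.00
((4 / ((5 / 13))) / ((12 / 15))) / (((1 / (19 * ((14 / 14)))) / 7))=1729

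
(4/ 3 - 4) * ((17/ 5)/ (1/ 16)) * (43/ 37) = -93568/ 555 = -168.59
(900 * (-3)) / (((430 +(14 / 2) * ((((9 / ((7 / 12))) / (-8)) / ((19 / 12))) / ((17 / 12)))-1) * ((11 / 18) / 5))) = -26163000 / 500951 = -52.23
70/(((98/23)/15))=1725/7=246.43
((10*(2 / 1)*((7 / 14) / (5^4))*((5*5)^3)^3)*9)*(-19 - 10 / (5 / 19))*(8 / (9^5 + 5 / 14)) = -4242015381.20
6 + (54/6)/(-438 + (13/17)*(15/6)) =88656/14827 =5.98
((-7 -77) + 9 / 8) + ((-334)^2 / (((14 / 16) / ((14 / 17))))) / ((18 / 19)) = 135550657 / 1224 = 110744.00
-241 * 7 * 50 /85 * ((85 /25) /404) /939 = -0.01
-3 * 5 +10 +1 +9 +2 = 7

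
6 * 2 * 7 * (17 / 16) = 357 / 4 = 89.25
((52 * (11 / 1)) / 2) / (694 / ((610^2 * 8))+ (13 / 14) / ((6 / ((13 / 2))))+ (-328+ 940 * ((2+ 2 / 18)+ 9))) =0.03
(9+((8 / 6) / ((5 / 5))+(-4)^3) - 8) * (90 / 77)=-5550 / 77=-72.08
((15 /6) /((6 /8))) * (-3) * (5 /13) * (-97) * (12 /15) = 3880 /13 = 298.46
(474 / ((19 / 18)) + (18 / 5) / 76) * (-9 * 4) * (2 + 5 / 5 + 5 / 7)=-2101788 / 35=-60051.09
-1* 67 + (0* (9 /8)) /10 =-67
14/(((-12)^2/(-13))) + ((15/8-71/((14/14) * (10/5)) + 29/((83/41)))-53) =-73.56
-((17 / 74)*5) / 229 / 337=-85 / 5710802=-0.00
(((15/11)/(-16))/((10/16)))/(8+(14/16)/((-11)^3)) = -1452/85177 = -0.02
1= 1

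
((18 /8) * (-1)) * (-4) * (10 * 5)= 450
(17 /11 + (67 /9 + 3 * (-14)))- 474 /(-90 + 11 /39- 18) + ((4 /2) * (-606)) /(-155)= -1340237282 /64464345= -20.79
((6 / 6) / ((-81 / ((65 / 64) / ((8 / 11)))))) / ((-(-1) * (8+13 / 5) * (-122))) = 3575 / 268157952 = 0.00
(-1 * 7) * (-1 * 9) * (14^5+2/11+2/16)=2981697957/88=33882931.33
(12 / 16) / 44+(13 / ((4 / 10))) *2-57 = 1411 / 176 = 8.02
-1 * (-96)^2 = -9216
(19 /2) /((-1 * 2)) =-19 /4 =-4.75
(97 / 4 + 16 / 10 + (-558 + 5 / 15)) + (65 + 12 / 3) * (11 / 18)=-489.65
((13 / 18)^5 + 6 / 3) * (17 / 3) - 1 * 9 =3.45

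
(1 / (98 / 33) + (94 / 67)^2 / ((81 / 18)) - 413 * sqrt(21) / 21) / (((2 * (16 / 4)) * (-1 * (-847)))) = 3065089 / 26828203248 - 59 * sqrt(21) / 20328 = -0.01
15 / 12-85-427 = -2043 / 4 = -510.75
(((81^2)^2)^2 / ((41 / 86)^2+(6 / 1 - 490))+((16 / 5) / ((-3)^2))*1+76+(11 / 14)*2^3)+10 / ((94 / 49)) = -67633865656601177020841 / 17657346105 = -3830352831870.32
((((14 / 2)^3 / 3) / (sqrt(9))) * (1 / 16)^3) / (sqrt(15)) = 343 * sqrt(15) / 552960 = 0.00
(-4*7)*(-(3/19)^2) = 252/361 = 0.70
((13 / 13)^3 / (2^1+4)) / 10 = 1 / 60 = 0.02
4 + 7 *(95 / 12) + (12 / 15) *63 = 6589 / 60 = 109.82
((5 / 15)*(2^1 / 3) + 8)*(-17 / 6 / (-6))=629 / 162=3.88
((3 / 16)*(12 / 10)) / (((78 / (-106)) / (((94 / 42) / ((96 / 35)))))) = -2491 / 9984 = -0.25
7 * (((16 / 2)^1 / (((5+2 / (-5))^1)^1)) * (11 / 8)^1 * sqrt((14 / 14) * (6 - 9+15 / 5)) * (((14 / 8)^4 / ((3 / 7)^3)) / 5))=0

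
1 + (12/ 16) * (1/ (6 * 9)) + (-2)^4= 1225/ 72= 17.01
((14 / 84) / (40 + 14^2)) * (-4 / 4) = -1 / 1416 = -0.00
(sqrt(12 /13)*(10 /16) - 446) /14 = -223 /7 + 5*sqrt(39) /728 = -31.81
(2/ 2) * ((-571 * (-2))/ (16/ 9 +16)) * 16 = 5139/ 5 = 1027.80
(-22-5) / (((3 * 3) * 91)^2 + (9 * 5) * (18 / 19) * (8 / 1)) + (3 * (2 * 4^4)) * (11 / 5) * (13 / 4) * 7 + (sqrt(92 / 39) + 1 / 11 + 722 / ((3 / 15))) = 80488.43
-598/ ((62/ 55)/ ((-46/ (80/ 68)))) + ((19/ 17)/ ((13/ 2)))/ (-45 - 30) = 21315431069/ 1027650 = 20741.92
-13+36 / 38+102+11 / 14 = 24135 / 266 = 90.73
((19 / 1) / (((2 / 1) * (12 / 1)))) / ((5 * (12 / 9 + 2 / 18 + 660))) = 0.00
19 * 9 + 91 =262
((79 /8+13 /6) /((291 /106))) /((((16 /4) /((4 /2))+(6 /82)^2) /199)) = 5123827523 /11771532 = 435.27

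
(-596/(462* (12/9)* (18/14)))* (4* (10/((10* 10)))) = -149/495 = -0.30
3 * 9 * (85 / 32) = 2295 / 32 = 71.72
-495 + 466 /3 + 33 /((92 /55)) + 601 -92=189.06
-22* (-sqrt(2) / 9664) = 11* sqrt(2) / 4832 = 0.00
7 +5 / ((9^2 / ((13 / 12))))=6869 / 972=7.07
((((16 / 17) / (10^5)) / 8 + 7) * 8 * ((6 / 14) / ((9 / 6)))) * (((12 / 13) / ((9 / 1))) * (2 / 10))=23800004 / 72515625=0.33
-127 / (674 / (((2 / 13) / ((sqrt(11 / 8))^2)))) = -1016 / 48191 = -0.02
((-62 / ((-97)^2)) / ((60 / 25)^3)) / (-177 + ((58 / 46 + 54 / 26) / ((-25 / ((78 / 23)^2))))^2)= 0.00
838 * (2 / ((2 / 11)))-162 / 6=9191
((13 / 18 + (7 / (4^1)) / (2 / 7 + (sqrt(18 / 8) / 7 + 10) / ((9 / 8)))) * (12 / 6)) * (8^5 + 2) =63275593 / 1062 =59581.54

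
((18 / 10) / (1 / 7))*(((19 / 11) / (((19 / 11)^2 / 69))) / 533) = 47817 / 50635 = 0.94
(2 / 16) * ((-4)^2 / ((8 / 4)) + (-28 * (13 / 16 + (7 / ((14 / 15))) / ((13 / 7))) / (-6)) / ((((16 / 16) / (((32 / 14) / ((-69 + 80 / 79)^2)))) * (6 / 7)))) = 27045472159 / 27001391976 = 1.00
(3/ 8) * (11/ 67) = 33/ 536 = 0.06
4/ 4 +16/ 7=23/ 7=3.29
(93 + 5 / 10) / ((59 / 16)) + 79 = 6157 / 59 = 104.36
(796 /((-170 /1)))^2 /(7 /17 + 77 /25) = 39601 /6307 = 6.28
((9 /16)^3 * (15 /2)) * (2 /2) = 10935 /8192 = 1.33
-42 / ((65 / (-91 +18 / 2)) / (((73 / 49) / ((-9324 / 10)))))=-5986 / 70707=-0.08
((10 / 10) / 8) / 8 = 1 / 64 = 0.02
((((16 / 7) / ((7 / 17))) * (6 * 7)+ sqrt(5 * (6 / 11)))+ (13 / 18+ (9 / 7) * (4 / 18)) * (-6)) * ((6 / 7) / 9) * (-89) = -848882 / 441-178 * sqrt(330) / 231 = -1938.90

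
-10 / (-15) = 2 / 3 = 0.67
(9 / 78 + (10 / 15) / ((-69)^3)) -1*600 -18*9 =-761.88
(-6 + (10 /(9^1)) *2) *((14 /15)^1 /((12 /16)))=-1904 /405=-4.70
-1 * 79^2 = -6241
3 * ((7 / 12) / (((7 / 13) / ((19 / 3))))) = 247 / 12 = 20.58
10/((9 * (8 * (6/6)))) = 5/36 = 0.14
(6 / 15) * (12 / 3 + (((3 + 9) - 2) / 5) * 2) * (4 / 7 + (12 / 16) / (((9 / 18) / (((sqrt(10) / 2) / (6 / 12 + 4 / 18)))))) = 64 / 35 + 216 * sqrt(10) / 65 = 12.34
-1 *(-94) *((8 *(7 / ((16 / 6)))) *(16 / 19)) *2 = 63168 / 19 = 3324.63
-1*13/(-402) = 13/402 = 0.03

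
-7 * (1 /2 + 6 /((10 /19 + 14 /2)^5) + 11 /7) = -1734324151663 /119594217886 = -14.50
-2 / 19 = -0.11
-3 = -3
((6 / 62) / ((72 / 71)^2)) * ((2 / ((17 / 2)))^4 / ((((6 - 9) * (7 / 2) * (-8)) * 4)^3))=5041 / 662947266659328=0.00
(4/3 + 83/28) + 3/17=6389/1428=4.47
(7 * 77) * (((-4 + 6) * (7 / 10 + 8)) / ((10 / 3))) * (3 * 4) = 844074 / 25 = 33762.96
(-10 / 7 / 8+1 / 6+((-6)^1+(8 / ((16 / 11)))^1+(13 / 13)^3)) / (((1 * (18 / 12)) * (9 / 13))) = 533 / 1134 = 0.47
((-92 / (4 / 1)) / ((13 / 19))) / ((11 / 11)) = -33.62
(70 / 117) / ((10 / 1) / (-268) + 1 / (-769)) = -15.49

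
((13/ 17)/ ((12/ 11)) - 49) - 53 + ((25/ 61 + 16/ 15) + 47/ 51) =-6153617/ 62220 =-98.90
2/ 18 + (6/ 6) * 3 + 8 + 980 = 8920/ 9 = 991.11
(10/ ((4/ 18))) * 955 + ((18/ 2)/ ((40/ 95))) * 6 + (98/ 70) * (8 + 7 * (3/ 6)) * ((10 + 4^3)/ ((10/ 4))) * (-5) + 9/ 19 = 15473951/ 380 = 40720.92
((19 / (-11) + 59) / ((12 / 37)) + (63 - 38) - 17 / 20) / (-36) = -4907 / 880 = -5.58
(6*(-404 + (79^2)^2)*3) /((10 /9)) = 3154923837 /5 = 630984767.40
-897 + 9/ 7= -6270/ 7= -895.71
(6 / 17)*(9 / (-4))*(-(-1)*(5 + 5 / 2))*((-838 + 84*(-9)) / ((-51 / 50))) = -2689875 / 289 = -9307.53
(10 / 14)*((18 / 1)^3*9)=262440 / 7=37491.43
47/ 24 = 1.96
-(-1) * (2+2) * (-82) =-328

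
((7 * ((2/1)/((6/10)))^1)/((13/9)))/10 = 21/13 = 1.62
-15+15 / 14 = -13.93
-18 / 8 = -9 / 4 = -2.25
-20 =-20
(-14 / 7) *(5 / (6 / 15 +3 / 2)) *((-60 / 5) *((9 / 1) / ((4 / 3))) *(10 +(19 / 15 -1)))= 83160 / 19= 4376.84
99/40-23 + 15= -221/40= -5.52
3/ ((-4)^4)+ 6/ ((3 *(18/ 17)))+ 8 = 22811/ 2304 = 9.90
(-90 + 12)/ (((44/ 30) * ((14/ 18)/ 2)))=-10530/ 77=-136.75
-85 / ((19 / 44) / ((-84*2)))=628320 / 19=33069.47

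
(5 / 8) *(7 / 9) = 35 / 72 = 0.49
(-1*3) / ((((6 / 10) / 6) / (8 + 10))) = -540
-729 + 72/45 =-3637/5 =-727.40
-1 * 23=-23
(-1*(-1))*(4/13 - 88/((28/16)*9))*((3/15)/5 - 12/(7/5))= 6455732/143325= 45.04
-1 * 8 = -8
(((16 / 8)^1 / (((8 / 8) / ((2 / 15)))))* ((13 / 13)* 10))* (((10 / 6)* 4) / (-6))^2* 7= 5600 / 243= 23.05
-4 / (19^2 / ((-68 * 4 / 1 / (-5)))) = -1088 / 1805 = -0.60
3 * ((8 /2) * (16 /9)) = 64 /3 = 21.33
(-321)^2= 103041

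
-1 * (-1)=1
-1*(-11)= 11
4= 4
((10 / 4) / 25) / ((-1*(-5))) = 1 / 50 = 0.02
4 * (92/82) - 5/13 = 4.10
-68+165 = 97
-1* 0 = 0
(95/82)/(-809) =-0.00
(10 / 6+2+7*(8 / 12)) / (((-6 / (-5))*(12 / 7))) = 875 / 216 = 4.05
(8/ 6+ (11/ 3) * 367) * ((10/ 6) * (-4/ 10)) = -898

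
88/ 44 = 2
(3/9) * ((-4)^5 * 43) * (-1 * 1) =44032/3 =14677.33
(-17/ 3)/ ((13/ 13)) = -17/ 3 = -5.67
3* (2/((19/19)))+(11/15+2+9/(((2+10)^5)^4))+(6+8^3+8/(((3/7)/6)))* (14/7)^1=2702232830232144409264133/2129866662470819512320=1268.73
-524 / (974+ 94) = -131 / 267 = -0.49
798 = 798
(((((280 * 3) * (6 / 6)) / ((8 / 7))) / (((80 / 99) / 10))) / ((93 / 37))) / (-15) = -59829 / 248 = -241.25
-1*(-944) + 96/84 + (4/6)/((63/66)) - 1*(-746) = 106586/63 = 1691.84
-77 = -77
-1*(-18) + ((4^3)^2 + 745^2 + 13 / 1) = 559152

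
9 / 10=0.90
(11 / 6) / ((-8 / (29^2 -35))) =-4433 / 24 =-184.71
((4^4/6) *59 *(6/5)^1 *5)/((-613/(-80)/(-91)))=-109957120/613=-179375.40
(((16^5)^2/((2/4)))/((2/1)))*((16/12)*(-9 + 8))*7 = -30786325577728/3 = -10262108525909.33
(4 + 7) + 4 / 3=37 / 3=12.33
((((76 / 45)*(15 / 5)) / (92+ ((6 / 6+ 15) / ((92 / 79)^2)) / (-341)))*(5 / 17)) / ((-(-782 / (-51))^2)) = -0.00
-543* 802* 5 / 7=-2177430 / 7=-311061.43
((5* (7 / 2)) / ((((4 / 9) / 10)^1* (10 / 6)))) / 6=315 / 8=39.38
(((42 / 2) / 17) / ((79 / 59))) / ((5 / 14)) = 17346 / 6715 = 2.58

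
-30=-30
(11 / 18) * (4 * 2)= 44 / 9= 4.89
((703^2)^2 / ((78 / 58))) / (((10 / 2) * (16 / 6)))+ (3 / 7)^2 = 347068643207381 / 25480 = 13621218336.24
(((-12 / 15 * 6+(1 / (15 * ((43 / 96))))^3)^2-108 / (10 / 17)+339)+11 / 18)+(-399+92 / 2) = -309317089453376893 / 1777883357531250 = -173.98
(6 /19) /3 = 0.11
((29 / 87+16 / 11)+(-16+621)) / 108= 5006 / 891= 5.62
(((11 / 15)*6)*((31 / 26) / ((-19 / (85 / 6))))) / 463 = -5797 / 686166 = -0.01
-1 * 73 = -73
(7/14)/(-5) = -1/10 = -0.10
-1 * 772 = -772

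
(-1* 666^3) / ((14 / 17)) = -2510970516 / 7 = -358710073.71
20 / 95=4 / 19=0.21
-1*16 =-16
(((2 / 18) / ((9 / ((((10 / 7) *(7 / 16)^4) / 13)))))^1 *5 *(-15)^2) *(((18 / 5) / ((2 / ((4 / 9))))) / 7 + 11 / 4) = 2456125 / 15335424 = 0.16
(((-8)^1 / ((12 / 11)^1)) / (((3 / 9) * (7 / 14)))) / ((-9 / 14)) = 616 / 9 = 68.44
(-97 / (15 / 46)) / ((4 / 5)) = -2231 / 6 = -371.83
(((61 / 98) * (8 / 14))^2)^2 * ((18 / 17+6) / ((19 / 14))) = 53168029440 / 638676537989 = 0.08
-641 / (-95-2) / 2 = 641 / 194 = 3.30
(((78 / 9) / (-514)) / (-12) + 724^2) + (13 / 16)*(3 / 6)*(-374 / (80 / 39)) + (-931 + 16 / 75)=7744607096731 / 14803200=523171.15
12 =12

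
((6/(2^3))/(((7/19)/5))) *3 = 855/28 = 30.54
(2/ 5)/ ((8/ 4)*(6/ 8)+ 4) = 4/ 55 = 0.07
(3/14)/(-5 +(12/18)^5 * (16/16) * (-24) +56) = 243/54250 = 0.00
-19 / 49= -0.39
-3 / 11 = -0.27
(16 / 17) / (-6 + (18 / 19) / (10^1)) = -1520 / 9537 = -0.16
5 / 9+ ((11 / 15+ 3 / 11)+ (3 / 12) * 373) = 187727 / 1980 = 94.81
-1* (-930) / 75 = 62 / 5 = 12.40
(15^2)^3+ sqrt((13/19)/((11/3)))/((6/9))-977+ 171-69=3 * sqrt(8151)/418+ 11389750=11389750.65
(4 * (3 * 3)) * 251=9036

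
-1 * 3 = -3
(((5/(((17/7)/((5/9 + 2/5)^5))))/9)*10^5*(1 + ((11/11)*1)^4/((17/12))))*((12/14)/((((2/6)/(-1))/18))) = -2728476702080/1896129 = -1438972.09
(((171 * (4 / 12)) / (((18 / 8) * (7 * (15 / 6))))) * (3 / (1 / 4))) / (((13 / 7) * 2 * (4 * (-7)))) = -76 / 455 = -0.17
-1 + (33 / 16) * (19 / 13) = 419 / 208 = 2.01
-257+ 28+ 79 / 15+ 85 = -138.73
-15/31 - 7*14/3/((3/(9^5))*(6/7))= -23254386/31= -750141.48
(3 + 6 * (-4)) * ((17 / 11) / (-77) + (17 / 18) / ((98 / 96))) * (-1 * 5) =80495 / 847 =95.04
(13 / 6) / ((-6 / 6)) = -13 / 6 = -2.17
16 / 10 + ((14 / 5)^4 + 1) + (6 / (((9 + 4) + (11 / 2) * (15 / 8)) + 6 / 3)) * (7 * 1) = 1109107 / 16875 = 65.72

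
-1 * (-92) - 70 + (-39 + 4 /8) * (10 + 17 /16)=-12925 /32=-403.91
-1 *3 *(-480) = 1440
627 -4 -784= -161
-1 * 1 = -1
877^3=674526133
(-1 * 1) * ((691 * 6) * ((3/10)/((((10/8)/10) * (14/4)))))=-2842.97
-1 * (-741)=741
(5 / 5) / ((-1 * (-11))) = 1 / 11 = 0.09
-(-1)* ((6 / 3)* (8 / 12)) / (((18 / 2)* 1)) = 4 / 27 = 0.15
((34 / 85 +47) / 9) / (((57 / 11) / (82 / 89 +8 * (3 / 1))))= 1927442 / 76095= 25.33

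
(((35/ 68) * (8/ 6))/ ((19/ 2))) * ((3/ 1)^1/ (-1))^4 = 1890/ 323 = 5.85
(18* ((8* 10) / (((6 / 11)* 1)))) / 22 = 120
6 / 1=6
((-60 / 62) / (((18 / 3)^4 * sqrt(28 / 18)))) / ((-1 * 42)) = 5 * sqrt(14) / 1312416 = 0.00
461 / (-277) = -461 / 277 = -1.66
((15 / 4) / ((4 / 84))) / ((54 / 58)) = 1015 / 12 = 84.58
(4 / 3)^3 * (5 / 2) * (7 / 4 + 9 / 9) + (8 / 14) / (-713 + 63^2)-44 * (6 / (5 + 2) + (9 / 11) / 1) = -57.42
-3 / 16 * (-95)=285 / 16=17.81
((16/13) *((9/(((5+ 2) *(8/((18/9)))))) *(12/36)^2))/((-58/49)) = -14/377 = -0.04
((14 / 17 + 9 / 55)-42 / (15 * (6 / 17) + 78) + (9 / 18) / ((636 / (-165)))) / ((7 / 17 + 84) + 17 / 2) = 8261603 / 2173202460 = 0.00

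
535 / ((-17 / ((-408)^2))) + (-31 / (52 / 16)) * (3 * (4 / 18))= -204310328 / 39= -5238726.36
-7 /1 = -7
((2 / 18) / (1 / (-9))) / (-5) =0.20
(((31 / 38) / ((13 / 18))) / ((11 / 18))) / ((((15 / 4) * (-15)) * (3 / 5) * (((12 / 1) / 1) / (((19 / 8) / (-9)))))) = 31 / 25740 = 0.00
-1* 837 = -837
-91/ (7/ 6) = -78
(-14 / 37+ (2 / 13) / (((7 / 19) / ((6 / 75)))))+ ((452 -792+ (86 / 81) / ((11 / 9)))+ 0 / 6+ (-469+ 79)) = -6078962962 / 8333325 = -729.48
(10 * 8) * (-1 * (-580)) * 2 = 92800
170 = 170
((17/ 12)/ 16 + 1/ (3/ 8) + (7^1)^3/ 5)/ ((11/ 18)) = 205503/ 1760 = 116.76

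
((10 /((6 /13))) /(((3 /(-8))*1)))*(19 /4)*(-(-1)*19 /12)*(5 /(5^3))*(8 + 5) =-61009 /270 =-225.96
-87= -87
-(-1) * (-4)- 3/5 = -23/5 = -4.60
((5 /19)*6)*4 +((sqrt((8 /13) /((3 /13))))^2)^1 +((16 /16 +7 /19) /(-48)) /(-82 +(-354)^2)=512958451 /57106704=8.98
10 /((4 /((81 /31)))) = 405 /62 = 6.53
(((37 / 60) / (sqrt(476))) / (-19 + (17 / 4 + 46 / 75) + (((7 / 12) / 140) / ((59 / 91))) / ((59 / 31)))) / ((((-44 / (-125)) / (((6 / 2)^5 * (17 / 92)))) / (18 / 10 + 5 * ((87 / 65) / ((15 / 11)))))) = -1.71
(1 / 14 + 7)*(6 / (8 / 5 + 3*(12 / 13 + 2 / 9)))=57915 / 6874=8.43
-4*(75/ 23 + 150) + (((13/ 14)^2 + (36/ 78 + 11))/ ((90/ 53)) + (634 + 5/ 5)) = 17120491/ 586040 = 29.21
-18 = -18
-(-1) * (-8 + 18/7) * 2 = -76/7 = -10.86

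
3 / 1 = 3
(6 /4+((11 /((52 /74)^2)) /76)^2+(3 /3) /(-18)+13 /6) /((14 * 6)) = 0.04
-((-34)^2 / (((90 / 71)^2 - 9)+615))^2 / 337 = -8489636035204 / 790403018258673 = -0.01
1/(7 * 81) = 1/567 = 0.00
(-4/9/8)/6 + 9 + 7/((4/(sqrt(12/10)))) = 7 * sqrt(30)/20 + 971/108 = 10.91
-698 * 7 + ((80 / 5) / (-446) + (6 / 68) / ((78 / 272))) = -14163726 / 2899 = -4885.73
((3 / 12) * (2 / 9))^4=1 / 104976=0.00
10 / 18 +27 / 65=568 / 585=0.97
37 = 37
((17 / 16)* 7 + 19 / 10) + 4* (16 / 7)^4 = 22765067 / 192080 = 118.52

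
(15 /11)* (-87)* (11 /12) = -435 /4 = -108.75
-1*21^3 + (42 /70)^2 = -231516 /25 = -9260.64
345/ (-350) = -69/ 70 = -0.99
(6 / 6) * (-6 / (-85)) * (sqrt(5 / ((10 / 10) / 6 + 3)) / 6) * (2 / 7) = 2 * sqrt(570) / 11305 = 0.00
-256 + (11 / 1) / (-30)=-7691 / 30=-256.37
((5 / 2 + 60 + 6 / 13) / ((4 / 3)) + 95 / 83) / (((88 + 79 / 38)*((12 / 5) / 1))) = 39661835 / 177284016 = 0.22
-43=-43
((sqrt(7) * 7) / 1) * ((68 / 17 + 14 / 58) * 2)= 1722 * sqrt(7) / 29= 157.10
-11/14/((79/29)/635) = -202565/1106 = -183.15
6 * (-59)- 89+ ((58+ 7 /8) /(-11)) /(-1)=-38513 /88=-437.65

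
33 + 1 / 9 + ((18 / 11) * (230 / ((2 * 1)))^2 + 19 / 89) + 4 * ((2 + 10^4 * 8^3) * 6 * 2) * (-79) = -19415025909.77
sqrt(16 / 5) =1.79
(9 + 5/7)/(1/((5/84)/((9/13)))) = 1105/1323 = 0.84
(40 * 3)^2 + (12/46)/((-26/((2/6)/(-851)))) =3664065601/254449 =14400.00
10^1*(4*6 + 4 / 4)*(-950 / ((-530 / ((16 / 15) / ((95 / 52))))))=41600 / 159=261.64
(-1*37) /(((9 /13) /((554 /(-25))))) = 266474 /225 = 1184.33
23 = 23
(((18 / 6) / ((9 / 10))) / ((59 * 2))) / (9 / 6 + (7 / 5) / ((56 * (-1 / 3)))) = 200 / 10089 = 0.02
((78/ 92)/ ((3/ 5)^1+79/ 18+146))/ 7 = 1755/ 2187829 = 0.00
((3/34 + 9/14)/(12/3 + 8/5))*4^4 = 27840/833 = 33.42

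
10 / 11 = 0.91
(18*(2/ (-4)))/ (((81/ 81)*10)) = -9/ 10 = -0.90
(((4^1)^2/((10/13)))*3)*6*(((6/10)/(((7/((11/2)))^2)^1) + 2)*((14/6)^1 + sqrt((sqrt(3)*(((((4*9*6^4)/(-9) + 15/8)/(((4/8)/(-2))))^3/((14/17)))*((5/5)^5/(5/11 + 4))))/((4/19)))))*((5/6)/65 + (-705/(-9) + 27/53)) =1514544894/9275 + 94182731505837*3^(3/4)*sqrt(343692349)/12725300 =312773069393.00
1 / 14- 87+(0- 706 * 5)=-3616.93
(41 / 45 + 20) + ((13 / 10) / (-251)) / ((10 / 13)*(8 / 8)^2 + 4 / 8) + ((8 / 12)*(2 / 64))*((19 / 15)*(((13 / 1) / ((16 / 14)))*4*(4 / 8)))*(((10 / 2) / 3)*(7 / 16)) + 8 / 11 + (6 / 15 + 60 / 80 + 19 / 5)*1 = 10313795771 / 381680640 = 27.02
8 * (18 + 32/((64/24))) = 240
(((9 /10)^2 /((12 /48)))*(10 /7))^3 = 4251528 /42875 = 99.16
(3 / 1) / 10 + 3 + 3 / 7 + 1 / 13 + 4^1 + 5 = 11653 / 910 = 12.81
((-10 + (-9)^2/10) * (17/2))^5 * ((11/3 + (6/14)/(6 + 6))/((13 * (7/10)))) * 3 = -1093384720829173/815360000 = -1340984.01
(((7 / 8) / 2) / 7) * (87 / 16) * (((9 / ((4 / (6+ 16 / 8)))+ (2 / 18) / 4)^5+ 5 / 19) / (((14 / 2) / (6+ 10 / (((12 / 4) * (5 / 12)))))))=63441748343910719 / 49017913344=1294256.41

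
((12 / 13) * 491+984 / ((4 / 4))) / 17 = 18684 / 221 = 84.54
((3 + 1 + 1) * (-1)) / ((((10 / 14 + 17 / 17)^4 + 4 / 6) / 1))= -7203 / 13402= -0.54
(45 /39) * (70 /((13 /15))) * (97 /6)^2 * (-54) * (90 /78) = -3334314375 /2197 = -1517666.99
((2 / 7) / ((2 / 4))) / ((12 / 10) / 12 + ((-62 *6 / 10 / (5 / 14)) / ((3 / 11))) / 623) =-1.11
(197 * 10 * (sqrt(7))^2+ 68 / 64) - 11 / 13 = 2868365 / 208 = 13790.22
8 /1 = 8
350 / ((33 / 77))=2450 / 3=816.67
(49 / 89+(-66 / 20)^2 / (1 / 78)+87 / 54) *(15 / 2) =17052923 / 2670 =6386.86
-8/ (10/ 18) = -72/ 5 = -14.40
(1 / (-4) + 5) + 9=55 / 4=13.75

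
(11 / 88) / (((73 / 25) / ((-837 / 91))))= -20925 / 53144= -0.39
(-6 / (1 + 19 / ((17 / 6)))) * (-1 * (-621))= -63342 / 131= -483.53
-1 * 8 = -8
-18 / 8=-9 / 4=-2.25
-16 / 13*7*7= -784 / 13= -60.31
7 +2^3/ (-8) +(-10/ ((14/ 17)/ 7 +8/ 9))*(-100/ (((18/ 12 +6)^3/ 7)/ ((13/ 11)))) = 9250/ 363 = 25.48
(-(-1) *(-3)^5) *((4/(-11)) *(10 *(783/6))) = 1268460/11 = 115314.55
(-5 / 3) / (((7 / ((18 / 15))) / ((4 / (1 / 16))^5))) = -2147483648 / 7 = -306783378.29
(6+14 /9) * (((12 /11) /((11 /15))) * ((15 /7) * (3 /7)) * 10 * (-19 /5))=-2325600 /5929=-392.24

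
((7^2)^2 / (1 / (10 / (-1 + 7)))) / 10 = 2401 / 6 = 400.17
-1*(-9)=9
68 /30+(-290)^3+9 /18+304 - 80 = -731663197 /30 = -24388773.23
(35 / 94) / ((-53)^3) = -35 / 13994438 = -0.00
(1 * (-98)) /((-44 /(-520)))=-12740 /11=-1158.18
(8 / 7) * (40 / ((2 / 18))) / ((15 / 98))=2688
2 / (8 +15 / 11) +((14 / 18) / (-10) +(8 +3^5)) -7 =2263139 / 9270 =244.14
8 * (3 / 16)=3 / 2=1.50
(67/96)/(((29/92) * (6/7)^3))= 528563/150336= 3.52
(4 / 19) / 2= 2 / 19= 0.11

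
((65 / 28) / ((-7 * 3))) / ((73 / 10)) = -325 / 21462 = -0.02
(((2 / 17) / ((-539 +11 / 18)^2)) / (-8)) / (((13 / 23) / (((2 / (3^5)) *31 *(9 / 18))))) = -713 / 62265963903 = -0.00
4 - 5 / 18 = 67 / 18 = 3.72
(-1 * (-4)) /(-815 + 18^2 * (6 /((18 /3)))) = -4 /491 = -0.01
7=7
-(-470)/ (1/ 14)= 6580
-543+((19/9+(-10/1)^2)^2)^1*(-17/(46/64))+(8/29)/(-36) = -13353131411/54027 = -247156.63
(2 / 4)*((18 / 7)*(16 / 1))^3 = 11943936 / 343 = 34821.97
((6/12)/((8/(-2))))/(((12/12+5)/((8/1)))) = -1/6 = -0.17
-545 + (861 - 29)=287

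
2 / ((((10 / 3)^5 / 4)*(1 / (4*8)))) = 1944 / 3125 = 0.62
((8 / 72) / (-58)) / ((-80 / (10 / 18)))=1 / 75168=0.00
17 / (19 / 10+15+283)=170 / 2999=0.06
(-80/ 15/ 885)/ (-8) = 2/ 2655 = 0.00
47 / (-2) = -47 / 2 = -23.50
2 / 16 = 1 / 8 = 0.12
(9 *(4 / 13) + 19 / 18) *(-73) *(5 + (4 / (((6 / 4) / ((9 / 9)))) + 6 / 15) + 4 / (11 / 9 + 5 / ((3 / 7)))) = -23808074 / 10179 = -2338.94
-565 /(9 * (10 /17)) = -1921 /18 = -106.72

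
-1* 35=-35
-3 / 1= -3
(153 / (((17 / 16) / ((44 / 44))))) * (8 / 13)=1152 / 13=88.62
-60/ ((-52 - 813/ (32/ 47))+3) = 1920/ 39779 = 0.05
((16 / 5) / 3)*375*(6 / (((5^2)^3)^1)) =96 / 625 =0.15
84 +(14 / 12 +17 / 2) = 93.67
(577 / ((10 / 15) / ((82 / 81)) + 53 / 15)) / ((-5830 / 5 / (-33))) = 3.90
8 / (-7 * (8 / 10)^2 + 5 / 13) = -2600 / 1331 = -1.95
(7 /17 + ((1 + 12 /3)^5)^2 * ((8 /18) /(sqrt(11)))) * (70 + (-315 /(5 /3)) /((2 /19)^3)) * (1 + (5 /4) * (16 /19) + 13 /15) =-1052830187500000 * sqrt(11) /5643 - 55490344 /285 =-618792096155.56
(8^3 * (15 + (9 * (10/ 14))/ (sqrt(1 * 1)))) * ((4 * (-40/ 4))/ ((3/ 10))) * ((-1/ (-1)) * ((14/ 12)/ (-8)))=640000/ 3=213333.33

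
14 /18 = 7 /9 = 0.78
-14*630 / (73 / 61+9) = -864.98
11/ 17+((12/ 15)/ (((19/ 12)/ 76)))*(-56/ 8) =-22793/ 85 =-268.15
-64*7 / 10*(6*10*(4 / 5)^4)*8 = -5505024 / 625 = -8808.04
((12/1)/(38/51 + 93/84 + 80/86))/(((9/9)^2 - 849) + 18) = -368424/70904825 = -0.01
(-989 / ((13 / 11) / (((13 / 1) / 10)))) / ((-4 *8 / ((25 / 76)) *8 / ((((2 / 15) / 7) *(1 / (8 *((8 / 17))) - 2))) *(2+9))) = -36593 / 8716288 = -0.00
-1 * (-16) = 16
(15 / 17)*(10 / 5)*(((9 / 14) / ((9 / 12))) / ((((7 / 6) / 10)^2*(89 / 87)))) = 108.63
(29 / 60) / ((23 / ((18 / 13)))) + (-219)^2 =143403477 / 2990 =47961.03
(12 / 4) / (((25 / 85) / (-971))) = -49521 / 5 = -9904.20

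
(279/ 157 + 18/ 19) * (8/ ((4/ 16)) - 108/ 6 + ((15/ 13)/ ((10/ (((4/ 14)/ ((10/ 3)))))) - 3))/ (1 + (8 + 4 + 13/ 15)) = 2.16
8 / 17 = 0.47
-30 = -30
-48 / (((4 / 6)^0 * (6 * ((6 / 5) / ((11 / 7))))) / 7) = -220 / 3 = -73.33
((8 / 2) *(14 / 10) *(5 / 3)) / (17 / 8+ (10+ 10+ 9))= 224 / 747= 0.30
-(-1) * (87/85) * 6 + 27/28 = 16911/2380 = 7.11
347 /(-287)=-347 /287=-1.21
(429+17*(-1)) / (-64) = -6.44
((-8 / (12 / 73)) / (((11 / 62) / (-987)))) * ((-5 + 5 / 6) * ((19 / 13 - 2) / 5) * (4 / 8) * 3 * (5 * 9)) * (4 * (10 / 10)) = 4690520100 / 143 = 32800839.86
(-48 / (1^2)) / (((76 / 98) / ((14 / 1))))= -866.53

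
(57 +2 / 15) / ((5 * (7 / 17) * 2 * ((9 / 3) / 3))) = 14569 / 1050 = 13.88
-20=-20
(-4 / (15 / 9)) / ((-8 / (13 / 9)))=13 / 30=0.43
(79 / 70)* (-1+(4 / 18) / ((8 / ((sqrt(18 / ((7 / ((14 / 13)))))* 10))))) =-79 / 70+79* sqrt(13) / 546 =-0.61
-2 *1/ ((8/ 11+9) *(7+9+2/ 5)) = -55/ 4387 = -0.01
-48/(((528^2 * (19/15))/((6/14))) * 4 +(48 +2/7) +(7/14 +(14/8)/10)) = -13440/922850701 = -0.00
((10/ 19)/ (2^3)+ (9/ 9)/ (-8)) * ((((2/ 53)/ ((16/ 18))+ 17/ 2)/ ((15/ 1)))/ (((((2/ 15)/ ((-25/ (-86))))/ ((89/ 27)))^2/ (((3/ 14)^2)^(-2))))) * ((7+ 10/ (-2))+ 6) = -107631810409375/ 16288277364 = -6607.93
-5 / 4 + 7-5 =3 / 4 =0.75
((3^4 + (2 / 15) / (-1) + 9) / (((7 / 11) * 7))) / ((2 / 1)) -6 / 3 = 5944 / 735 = 8.09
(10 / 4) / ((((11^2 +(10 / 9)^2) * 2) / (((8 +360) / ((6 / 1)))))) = 6210 / 9901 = 0.63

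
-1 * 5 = -5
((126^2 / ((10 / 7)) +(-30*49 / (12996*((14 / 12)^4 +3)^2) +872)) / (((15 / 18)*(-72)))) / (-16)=427814511303203 / 34267437794400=12.48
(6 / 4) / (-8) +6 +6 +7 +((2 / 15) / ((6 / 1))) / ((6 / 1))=40643 / 2160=18.82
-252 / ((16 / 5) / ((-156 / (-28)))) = -1755 / 4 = -438.75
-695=-695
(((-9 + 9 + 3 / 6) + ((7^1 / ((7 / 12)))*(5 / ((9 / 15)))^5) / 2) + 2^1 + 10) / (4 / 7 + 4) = 273451675 / 5184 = 52749.17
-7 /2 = -3.50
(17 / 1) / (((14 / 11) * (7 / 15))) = 2805 / 98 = 28.62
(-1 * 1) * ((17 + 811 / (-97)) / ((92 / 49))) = -20531 / 4462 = -4.60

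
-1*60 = -60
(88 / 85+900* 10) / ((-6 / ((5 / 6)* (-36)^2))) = -27543168 / 17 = -1620186.35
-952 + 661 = -291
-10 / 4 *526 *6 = -7890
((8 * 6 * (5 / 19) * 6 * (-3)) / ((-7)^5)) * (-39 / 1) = -168480 / 319333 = -0.53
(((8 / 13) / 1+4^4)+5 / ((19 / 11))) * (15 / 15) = 64099 / 247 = 259.51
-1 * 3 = -3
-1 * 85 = -85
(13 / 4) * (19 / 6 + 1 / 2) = 143 / 12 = 11.92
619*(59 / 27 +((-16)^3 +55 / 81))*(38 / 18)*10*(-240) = 12837165379.42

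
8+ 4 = 12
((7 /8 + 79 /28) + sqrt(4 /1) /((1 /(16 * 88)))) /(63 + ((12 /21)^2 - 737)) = -1105321 /264080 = -4.19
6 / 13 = 0.46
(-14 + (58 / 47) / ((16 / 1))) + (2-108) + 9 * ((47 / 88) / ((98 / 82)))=-2936116 / 25333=-115.90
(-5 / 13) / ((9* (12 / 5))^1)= -25 / 1404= -0.02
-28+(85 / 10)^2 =177 / 4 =44.25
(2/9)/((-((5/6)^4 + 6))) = -288/8401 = -0.03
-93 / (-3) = 31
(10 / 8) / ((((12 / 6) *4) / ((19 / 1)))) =95 / 32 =2.97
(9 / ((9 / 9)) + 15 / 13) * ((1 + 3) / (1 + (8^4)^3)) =528 / 893353197581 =0.00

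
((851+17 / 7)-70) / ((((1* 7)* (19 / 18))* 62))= 49356 / 28861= 1.71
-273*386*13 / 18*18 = -1369914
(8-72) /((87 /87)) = -64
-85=-85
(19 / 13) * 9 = 171 / 13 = 13.15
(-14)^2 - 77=119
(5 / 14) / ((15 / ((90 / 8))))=15 / 56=0.27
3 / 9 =1 / 3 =0.33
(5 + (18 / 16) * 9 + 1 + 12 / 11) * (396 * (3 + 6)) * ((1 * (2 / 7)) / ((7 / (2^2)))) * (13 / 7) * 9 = 57430620 / 343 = 167436.21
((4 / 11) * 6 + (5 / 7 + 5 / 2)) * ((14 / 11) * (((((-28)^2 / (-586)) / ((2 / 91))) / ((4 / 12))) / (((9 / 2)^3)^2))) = -316196608 / 2093464197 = -0.15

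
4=4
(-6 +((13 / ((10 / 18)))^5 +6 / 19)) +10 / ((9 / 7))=7015835.81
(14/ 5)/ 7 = 2/ 5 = 0.40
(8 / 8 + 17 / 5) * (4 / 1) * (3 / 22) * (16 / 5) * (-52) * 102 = -1018368 / 25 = -40734.72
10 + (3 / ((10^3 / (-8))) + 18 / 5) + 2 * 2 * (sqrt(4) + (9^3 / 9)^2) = 3283197 / 125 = 26265.58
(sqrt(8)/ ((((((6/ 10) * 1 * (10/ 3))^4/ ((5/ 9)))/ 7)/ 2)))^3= 2.60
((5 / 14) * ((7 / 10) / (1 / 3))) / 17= 3 / 68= 0.04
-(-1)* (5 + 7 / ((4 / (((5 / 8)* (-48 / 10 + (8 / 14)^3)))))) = -0.05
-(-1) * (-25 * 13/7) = -325/7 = -46.43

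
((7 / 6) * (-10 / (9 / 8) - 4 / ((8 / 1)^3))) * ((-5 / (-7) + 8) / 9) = -625189 / 62208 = -10.05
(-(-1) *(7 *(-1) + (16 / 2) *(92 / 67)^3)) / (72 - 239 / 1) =-4124163 / 50227421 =-0.08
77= 77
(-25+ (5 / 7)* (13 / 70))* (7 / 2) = -2437 / 28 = -87.04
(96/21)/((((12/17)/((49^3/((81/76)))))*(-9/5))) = -868585760/2187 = -397158.56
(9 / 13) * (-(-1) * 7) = 63 / 13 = 4.85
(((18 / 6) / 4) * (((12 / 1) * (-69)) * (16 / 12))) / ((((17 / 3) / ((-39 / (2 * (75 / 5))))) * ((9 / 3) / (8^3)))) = 2755584 / 85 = 32418.64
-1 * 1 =-1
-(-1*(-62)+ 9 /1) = -71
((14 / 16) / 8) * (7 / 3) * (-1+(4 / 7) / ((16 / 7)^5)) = -4242469 / 16777216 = -0.25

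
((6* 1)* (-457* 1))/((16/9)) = -12339/8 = -1542.38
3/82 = 0.04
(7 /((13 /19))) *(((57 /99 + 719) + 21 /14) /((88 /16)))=1341.30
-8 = -8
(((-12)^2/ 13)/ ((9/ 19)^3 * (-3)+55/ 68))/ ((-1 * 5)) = -4.52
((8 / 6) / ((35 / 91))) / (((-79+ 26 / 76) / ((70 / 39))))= -304 / 3843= -0.08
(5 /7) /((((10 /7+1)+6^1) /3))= 15 /59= 0.25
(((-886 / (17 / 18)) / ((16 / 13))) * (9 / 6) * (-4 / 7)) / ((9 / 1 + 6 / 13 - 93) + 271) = 2021409 / 580006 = 3.49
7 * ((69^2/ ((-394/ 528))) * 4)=-178646.25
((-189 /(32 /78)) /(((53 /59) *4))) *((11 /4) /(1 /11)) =-52621569 /13568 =-3878.36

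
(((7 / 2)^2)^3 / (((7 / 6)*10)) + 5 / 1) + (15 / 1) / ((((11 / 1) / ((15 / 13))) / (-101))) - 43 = -1800677 / 45760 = -39.35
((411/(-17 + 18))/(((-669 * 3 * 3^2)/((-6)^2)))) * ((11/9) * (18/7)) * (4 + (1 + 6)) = -132616/4683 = -28.32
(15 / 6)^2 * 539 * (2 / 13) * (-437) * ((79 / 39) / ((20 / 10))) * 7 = -3256381975 / 2028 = -1605711.03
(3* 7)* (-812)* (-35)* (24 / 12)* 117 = 139655880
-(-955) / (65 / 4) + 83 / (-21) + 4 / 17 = 55.05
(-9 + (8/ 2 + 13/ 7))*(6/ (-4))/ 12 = 11/ 28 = 0.39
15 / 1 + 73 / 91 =1438 / 91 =15.80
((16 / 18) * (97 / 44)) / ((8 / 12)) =97 / 33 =2.94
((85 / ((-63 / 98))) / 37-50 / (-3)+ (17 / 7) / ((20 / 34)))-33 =-367793 / 23310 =-15.78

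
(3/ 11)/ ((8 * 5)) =3/ 440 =0.01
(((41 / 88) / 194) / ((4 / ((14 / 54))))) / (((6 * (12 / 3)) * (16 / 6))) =287 / 118001664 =0.00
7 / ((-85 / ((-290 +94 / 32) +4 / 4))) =32039 / 1360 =23.56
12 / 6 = 2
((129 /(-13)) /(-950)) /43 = 3 /12350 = 0.00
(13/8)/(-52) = -1/32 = -0.03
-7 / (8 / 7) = -49 / 8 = -6.12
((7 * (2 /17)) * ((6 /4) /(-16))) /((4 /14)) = -147 /544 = -0.27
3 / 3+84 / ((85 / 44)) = 3781 / 85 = 44.48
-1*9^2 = -81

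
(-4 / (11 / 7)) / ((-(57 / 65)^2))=118300 / 35739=3.31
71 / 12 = 5.92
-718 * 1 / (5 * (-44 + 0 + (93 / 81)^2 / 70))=7327908 / 2244359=3.27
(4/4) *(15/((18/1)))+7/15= 13/10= 1.30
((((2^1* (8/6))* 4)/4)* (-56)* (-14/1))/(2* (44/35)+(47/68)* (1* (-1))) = 14927360/13017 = 1146.76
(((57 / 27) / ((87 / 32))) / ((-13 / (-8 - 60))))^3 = 70670388035584 / 1054666965339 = 67.01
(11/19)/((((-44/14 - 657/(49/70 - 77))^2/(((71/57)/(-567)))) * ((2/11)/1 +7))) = -102069671/17231819081904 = -0.00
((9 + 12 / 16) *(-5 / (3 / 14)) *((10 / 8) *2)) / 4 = -2275 / 16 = -142.19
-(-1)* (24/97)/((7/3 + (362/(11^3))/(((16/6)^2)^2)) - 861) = -196263936/681118819985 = -0.00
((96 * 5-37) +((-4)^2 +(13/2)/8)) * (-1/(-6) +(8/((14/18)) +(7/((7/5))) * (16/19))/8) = 909.83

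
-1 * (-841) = 841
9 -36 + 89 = 62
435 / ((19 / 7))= 3045 / 19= 160.26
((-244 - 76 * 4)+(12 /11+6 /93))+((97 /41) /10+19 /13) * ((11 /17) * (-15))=-3481132731 /6179602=-563.33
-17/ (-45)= 17/ 45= 0.38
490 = 490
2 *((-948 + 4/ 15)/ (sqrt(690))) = -14216 *sqrt(690)/ 5175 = -72.16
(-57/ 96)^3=-6859/ 32768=-0.21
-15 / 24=-0.62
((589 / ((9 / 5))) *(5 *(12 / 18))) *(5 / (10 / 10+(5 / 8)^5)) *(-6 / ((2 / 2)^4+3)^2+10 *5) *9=239444992000 / 107679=2223692.57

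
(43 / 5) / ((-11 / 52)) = -2236 / 55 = -40.65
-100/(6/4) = -200/3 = -66.67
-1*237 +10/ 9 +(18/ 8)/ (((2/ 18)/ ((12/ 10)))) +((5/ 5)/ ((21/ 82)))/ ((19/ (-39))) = -2628659/ 11970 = -219.60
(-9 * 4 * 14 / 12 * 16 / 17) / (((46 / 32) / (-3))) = 32256 / 391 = 82.50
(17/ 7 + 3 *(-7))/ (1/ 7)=-130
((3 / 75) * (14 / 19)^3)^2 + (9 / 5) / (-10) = -10570264153 / 58807351250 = -0.18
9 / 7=1.29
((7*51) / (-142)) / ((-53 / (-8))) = -1428 / 3763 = -0.38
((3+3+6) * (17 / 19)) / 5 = 2.15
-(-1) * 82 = 82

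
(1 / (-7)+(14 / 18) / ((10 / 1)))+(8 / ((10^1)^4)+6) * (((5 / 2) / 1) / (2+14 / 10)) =465593 / 107100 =4.35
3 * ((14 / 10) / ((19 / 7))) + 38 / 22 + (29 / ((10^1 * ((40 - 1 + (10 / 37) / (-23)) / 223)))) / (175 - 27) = 939395173 / 277376440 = 3.39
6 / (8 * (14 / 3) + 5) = 18 / 127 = 0.14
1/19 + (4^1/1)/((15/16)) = 1231/285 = 4.32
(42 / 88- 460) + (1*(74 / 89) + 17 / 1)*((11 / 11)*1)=-1729663 / 3916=-441.69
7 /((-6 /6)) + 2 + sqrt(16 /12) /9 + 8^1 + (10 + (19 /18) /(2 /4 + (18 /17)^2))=2 * sqrt(3) /27 + 115120 /8433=13.78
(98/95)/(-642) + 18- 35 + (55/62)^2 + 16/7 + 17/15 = -3499855273/273519820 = -12.80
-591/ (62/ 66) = -19503/ 31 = -629.13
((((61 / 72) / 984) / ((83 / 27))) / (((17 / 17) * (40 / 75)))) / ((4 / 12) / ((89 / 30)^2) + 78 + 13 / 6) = 21743145 / 3320719053568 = 0.00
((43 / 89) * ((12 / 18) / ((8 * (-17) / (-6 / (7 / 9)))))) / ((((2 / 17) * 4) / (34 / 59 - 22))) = -30573 / 36757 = -0.83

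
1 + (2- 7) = -4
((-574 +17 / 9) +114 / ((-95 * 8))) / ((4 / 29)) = -2987203 / 720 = -4148.89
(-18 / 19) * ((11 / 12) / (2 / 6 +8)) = -99 / 950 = -0.10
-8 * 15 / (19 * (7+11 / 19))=-5 / 6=-0.83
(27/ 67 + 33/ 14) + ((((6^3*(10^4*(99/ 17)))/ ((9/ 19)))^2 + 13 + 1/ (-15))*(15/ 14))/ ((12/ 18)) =21944685425143313061/ 19363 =1133330859120142.18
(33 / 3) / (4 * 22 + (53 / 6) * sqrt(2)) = 17424 / 136583 - 1749 * sqrt(2) / 136583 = 0.11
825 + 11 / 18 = 14861 / 18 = 825.61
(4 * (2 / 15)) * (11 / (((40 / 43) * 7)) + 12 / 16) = 683 / 525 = 1.30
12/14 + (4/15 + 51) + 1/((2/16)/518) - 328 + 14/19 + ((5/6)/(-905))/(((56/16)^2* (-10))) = 9779183678/2527665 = 3868.86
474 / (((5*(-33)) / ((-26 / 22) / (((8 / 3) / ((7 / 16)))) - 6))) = 688959 / 38720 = 17.79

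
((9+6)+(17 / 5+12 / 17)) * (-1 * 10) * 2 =-6496 / 17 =-382.12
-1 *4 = -4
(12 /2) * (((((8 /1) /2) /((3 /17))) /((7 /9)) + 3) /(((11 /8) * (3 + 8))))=10800 /847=12.75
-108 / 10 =-54 / 5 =-10.80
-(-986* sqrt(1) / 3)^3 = 958585256 / 27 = 35503157.63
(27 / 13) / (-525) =-9 / 2275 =-0.00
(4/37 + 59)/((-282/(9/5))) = -0.38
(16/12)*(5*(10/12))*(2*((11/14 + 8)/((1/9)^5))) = 40350150/7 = 5764307.14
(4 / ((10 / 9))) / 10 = 9 / 25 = 0.36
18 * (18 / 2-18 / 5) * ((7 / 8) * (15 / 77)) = 729 / 44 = 16.57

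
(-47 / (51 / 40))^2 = 3534400 / 2601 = 1358.86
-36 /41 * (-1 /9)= 4 /41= 0.10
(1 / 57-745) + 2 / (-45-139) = -3906745 / 5244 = -744.99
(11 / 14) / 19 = 11 / 266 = 0.04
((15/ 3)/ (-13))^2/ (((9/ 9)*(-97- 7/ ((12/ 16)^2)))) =-45/ 33293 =-0.00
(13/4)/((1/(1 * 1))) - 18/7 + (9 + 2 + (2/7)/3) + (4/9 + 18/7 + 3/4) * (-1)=1009/126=8.01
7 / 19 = 0.37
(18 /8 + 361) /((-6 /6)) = -1453 /4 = -363.25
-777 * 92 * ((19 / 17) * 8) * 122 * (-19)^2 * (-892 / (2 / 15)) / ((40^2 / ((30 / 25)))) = 60027030070812 / 425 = 141240070754.85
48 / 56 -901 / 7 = -895 / 7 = -127.86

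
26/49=0.53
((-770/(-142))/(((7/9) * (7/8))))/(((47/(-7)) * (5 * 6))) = -132/3337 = -0.04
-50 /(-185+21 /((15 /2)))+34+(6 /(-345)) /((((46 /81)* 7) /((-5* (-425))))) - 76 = -172119611 /3373433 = -51.02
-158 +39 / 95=-14971 / 95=-157.59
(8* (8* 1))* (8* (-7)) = -3584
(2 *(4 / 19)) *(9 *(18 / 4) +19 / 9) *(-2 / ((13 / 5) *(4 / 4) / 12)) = -165.61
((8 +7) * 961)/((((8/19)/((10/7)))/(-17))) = -23280225/28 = -831436.61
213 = 213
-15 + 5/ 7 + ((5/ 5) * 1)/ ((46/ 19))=-4467/ 322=-13.87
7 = 7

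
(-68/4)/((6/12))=-34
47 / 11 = 4.27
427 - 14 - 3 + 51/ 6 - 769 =-701/ 2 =-350.50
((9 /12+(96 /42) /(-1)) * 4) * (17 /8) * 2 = -731 /28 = -26.11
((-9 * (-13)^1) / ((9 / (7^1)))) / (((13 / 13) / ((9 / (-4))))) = -819 / 4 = -204.75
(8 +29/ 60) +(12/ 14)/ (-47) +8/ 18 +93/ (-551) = 285212813/ 32630220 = 8.74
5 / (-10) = -0.50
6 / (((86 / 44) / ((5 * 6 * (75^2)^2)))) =125296875000 / 43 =2913880813.95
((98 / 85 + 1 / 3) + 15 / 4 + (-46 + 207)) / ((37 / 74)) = 169561 / 510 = 332.47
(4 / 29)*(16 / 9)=64 / 261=0.25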